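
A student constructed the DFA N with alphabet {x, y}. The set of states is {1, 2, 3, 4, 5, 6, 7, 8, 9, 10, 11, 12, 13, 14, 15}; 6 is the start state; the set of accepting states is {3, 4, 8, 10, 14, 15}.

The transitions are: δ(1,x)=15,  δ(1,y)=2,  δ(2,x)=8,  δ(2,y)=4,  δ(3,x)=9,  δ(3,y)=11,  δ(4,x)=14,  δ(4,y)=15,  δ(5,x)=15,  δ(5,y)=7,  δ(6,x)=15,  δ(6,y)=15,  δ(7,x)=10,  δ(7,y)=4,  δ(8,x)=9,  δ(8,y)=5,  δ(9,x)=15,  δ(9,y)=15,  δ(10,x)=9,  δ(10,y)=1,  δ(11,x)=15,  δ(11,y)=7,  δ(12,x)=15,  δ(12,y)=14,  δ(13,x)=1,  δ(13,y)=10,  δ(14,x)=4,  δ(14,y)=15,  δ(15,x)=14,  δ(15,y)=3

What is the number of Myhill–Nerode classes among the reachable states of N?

Reachable states from the start: {1,2,3,4,5,6,7,8,9,10,11,14,15}. Unreachable: {12,13} — drop them.
P0 = {3,4,8,10,14,15} | {1,2,5,6,7,9,11}.
Refine {3,4,8,10,14,15} on symbol x: members go to different blocks, giving {3,8,10} and {4,14,15}.
Refine {1,2,5,6,7,9,11} on symbol x: members go to different blocks, giving {1,5,6,9,11} and {2,7}.
Refine {1,5,6,9,11} on symbol y: members go to different blocks, giving {1,5,11} and {6,9}.
Refine {4,14,15} on symbol y: members go to different blocks, giving {4,14} and {15}.
Stable partition: {3,8,10} | {1,5,11} | {4,14} | {2,7} | {6,9} | {15} — 6 equivalence classes.

6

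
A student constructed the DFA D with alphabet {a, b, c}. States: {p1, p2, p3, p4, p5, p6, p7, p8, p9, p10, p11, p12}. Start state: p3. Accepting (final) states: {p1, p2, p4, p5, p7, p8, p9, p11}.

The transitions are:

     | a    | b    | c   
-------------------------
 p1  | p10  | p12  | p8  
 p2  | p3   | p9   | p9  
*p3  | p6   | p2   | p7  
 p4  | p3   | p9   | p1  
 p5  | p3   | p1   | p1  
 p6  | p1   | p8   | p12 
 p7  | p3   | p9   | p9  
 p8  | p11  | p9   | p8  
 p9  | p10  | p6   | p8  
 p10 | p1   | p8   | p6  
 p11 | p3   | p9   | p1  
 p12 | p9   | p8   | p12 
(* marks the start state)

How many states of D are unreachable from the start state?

No path from p3 leads to p4, p5; the other 10 states are all reachable.

2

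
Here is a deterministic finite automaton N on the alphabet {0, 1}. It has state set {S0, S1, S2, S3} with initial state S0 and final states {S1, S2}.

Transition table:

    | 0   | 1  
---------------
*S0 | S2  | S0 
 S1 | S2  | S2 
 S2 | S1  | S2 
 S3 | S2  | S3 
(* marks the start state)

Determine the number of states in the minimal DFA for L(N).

2

First remove the unreachable states {S3}; 3 states remain.
Initial partition by acceptance: {S1,S2} | {S0}.
Stable partition: {S1,S2} | {S0} — 2 equivalence classes.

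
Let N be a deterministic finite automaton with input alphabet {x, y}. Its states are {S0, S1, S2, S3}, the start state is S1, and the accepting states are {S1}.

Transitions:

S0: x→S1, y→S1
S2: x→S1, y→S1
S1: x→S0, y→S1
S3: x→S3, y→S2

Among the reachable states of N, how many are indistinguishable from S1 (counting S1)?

1

States {S2,S3} cannot be reached from the start state, so discard them.
Start with accepting vs non-accepting: {S1} | {S0}.
Stable partition: {S1} | {S0} — 2 equivalence classes.
The equivalence class containing S1 is {S1}, of size 1.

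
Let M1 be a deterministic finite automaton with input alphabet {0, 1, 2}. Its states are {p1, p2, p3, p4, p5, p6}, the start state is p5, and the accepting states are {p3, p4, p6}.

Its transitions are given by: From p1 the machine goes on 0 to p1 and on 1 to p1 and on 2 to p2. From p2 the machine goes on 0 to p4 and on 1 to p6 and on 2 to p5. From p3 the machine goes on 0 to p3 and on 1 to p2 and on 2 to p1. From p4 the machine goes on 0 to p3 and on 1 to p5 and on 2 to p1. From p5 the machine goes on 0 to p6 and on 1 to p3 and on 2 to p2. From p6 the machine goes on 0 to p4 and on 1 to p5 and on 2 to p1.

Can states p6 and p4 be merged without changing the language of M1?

Yes

Initial partition by acceptance: {p3,p4,p6} | {p1,p2,p5}.
On input 0, block {p1,p2,p5} splits into {p2,p5} and {p1}.
Stable partition: {p3,p4,p6} | {p2,p5} | {p1} — 3 equivalence classes.
p6 and p4 lie in the same block of the stable partition, so they are equivalent — no string distinguishes them.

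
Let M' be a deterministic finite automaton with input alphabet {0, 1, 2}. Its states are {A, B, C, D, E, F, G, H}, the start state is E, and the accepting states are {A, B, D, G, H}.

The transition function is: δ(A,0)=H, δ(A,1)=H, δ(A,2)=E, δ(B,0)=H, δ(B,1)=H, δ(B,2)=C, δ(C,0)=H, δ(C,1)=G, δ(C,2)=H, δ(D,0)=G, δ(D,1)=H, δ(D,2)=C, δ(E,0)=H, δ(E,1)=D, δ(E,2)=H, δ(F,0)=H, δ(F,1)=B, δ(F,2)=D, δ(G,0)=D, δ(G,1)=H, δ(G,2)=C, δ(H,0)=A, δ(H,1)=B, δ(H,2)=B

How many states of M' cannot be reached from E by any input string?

1

No path from E leads to F; the other 7 states are all reachable.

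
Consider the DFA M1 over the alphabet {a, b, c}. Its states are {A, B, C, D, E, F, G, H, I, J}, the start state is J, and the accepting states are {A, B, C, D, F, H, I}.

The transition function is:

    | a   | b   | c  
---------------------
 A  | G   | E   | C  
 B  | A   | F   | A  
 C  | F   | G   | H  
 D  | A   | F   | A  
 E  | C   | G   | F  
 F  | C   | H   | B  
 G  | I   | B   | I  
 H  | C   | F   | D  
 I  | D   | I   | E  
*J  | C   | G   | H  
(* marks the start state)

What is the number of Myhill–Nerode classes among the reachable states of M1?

7

Every state is reachable, so we keep all 10.
Start with accepting vs non-accepting: {A,B,C,D,F,H,I} | {E,G,J}.
Refine {A,B,C,D,F,H,I} on symbol a: members go to different blocks, giving {B,C,D,F,H,I} and {A}.
On input a, block {B,C,D,F,H,I} splits into {C,F,H,I} and {B,D}.
Split {C,F,H,I} by δ(·,a) → {C,F,H} and {I}.
Refine {C,F,H} on symbol b: members go to different blocks, giving {F,H} and {C}.
Refine {E,G,J} on symbol a: members go to different blocks, giving {E,J} and {G}.
Stable partition: {F,H} | {E,J} | {A} | {B,D} | {I} | {C} | {G} — 7 equivalence classes.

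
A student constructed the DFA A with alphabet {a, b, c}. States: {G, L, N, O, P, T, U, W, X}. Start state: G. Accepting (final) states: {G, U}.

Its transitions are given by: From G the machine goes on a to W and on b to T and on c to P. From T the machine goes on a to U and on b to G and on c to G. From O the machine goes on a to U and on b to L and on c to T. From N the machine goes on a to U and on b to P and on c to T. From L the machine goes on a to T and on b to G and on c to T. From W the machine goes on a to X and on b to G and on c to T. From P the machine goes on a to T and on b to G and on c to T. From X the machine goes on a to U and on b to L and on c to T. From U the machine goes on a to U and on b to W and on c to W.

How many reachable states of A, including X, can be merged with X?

1

States {N,O} cannot be reached from the start state, so discard them.
P0 = {G,U} | {L,P,T,W,X}.
Split {G,U} by δ(·,a) → {G} and {U}.
On input a, block {L,P,T,W,X} splits into {L,P,W} and {T,X}.
Split {T,X} by δ(·,b) → {X} and {T}.
Split {L,P,W} by δ(·,a) → {L,P} and {W}.
Stable partition: {G} | {L,P} | {U} | {X} | {T} | {W} — 6 equivalence classes.
State X belongs to the block {X}, which has 1 states.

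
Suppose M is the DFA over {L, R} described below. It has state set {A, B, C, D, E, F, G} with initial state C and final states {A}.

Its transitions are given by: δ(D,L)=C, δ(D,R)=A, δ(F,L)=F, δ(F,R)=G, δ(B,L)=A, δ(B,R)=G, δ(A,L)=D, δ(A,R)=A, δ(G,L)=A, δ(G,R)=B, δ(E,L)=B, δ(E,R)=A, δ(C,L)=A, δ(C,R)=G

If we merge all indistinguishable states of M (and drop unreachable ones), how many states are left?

3

First remove the unreachable states {E,F}; 5 states remain.
Initial partition by acceptance: {A} | {B,C,D,G}.
On input L, block {B,C,D,G} splits into {B,C,G} and {D}.
Stable partition: {A} | {B,C,G} | {D} — 3 equivalence classes.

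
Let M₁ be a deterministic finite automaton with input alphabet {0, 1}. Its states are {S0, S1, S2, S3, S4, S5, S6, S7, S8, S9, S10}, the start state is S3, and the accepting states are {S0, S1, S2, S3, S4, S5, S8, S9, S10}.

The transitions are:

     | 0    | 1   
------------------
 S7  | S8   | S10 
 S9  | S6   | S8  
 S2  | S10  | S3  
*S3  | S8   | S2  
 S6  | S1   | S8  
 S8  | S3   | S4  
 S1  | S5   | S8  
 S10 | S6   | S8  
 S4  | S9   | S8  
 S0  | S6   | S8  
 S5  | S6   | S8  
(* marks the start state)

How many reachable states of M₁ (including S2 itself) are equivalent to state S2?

First remove the unreachable states {S0,S7}; 9 states remain.
P0 = {S1,S2,S3,S4,S5,S8,S9,S10} | {S6}.
Split {S1,S2,S3,S4,S5,S8,S9,S10} by δ(·,0) → {S1,S2,S3,S4,S8} and {S5,S9,S10}.
On input 0, block {S1,S2,S3,S4,S8} splits into {S1,S2,S4} and {S3,S8}.
Stable partition: {S1,S2,S4} | {S6} | {S5,S9,S10} | {S3,S8} — 4 equivalence classes.
The equivalence class containing S2 is {S1,S2,S4}, of size 3.

3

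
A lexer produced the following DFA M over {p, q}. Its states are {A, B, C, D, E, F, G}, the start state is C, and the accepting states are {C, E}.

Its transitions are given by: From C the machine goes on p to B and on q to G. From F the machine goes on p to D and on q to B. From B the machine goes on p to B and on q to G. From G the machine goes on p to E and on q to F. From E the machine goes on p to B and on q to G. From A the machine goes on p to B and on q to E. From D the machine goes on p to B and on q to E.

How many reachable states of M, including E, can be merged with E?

2

Reachable states from the start: {B,C,D,E,F,G}. Unreachable: {A} — drop them.
Start with accepting vs non-accepting: {C,E} | {B,D,F,G}.
Split {B,D,F,G} by δ(·,p) → {B,D,F} and {G}.
On input q, block {B,D,F} splits into {B} and {D} and {F}.
No further refinement is possible. Final partition (5 blocks): {C,E} | {B} | {G} | {D} | {F}.
State E belongs to the block {C,E}, which has 2 states.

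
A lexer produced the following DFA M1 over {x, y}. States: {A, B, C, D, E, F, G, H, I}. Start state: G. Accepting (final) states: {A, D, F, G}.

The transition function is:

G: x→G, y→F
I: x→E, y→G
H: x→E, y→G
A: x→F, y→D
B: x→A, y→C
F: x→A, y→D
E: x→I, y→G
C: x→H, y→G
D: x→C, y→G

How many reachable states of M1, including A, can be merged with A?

2

States {B} cannot be reached from the start state, so discard them.
Initial partition by acceptance: {A,D,F,G} | {C,E,H,I}.
Split {A,D,F,G} by δ(·,x) → {A,F,G} and {D}.
Split {A,F,G} by δ(·,y) → {A,F} and {G}.
Stable partition: {A,F} | {C,E,H,I} | {D} | {G} — 4 equivalence classes.
The equivalence class containing A is {A,F}, of size 2.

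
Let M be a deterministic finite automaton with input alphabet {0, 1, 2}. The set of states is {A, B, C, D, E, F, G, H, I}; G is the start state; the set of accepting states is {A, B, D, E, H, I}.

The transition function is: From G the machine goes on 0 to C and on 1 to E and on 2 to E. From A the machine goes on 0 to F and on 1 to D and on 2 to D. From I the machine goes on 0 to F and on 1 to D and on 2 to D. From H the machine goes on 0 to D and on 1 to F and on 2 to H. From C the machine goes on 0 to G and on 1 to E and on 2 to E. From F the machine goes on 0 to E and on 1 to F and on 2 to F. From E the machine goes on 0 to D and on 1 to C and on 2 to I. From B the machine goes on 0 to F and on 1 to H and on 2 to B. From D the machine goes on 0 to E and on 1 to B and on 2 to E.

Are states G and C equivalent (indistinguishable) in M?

States {A} cannot be reached from the start state, so discard them.
Start with accepting vs non-accepting: {B,D,E,H,I} | {C,F,G}.
Split {B,D,E,H,I} by δ(·,0) → {D,E,H} and {B,I}.
Refine {D,E,H} on symbol 1: members go to different blocks, giving {E,H} and {D}.
On input 2, block {E,H} splits into {E} and {H}.
Refine {C,F,G} on symbol 0: members go to different blocks, giving {C,G} and {F}.
Split {B,I} by δ(·,1) → {B} and {I}.
No further refinement is possible. Final partition (7 blocks): {E} | {C,G} | {B} | {D} | {H} | {F} | {I}.
G and C lie in the same block of the stable partition, so they are equivalent — no string distinguishes them.

Yes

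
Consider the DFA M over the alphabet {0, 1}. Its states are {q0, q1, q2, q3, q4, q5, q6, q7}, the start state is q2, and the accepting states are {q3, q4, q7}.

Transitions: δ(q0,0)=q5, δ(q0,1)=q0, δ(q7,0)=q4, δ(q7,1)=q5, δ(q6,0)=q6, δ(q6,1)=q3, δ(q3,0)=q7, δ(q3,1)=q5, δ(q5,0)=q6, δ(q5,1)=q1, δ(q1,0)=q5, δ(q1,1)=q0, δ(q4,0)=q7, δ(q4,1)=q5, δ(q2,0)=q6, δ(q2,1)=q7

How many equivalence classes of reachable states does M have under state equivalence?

All states are reachable from the start state.
Initial partition by acceptance: {q3,q4,q7} | {q0,q1,q2,q5,q6}.
Split {q0,q1,q2,q5,q6} by δ(·,1) → {q0,q1,q5} and {q2,q6}.
Split {q0,q1,q5} by δ(·,0) → {q0,q1} and {q5}.
No further refinement is possible. Final partition (4 blocks): {q3,q4,q7} | {q0,q1} | {q2,q6} | {q5}.

4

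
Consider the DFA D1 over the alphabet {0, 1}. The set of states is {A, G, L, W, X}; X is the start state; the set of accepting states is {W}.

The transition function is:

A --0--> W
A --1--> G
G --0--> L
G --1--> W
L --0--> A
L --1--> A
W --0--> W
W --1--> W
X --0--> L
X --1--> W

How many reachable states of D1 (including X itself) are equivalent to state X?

2

Initial partition by acceptance: {W} | {A,G,L,X}.
Split {A,G,L,X} by δ(·,0) → {G,L,X} and {A}.
Split {G,L,X} by δ(·,0) → {G,X} and {L}.
No further refinement is possible. Final partition (4 blocks): {W} | {G,X} | {A} | {L}.
The equivalence class containing X is {G,X}, of size 2.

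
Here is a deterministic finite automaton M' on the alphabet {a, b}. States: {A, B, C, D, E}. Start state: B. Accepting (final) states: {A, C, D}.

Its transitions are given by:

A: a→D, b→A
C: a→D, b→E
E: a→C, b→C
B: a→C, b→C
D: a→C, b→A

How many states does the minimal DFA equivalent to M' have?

Every state is reachable, so we keep all 5.
Initial partition by acceptance: {A,C,D} | {B,E}.
Refine {A,C,D} on symbol b: members go to different blocks, giving {A,D} and {C}.
On input a, block {A,D} splits into {A} and {D}.
The partition is now stable with 4 blocks: {A} | {B,E} | {C} | {D}.

4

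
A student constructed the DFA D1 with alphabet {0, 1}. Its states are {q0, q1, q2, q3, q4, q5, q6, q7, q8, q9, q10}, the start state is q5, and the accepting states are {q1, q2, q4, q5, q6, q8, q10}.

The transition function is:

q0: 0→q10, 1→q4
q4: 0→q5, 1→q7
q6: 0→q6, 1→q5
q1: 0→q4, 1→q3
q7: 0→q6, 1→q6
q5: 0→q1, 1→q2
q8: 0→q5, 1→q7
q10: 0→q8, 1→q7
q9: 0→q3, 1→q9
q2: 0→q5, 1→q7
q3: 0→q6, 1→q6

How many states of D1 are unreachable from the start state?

4

BFS from q5 reaches {q1, q2, q3, q4, q5, q6, q7}; the 4 state(s) q0, q8, q9, q10 are never visited.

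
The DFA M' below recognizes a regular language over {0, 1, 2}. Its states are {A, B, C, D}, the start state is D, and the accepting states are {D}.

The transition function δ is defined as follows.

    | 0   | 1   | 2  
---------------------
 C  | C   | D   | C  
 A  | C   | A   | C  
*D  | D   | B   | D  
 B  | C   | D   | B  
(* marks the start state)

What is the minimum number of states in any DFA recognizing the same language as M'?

2

States {A} cannot be reached from the start state, so discard them.
P0 = {D} | {B,C}.
No further refinement is possible. Final partition (2 blocks): {D} | {B,C}.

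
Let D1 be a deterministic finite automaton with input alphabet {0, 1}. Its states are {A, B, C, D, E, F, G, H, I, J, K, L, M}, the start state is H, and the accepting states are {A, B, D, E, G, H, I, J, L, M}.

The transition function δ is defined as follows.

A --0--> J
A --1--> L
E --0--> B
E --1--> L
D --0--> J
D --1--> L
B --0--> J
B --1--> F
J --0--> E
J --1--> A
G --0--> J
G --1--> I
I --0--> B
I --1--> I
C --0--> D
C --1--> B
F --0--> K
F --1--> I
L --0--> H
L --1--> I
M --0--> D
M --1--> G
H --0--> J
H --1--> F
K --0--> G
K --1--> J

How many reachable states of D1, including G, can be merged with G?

States {C,D,M} cannot be reached from the start state, so discard them.
P0 = {A,B,E,G,H,I,J,L} | {F,K}.
Refine {A,B,E,G,H,I,J,L} on symbol 1: members go to different blocks, giving {A,E,G,I,J,L} and {B,H}.
Refine {A,E,G,I,J,L} on symbol 0: members go to different blocks, giving {A,G,J} and {E,I,L}.
Split {A,G,J} by δ(·,0) → {A,G} and {J}.
Refine {F,K} on symbol 0: members go to different blocks, giving {F} and {K}.
Stable partition: {A,G} | {F} | {B,H} | {E,I,L} | {J} | {K} — 6 equivalence classes.
The equivalence class containing G is {A,G}, of size 2.

2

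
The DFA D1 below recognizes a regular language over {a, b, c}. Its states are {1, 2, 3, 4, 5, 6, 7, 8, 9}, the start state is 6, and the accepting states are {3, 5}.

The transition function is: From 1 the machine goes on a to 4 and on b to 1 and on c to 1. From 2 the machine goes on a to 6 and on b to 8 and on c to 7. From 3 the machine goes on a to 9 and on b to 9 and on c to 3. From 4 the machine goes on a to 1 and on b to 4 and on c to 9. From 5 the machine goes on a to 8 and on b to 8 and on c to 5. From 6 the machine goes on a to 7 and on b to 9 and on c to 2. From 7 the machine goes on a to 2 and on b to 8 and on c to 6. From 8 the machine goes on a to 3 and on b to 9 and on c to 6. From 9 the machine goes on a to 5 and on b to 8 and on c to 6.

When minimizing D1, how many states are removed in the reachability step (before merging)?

Starting at 6 and following transitions, the reachable set is {2, 3, 5, 6, 7, 8, 9}. That leaves 1, 4 unreachable — 2 in total.

2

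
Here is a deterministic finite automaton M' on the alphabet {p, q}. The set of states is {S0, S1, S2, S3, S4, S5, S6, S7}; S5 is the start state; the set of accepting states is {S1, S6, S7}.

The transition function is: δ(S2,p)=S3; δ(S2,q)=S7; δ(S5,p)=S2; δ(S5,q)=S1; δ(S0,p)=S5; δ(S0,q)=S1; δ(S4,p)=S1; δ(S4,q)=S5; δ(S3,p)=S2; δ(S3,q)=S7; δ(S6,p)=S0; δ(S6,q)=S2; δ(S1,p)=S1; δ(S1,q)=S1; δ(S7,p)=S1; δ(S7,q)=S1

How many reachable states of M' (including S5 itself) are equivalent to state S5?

States {S0,S4,S6} cannot be reached from the start state, so discard them.
P0 = {S1,S7} | {S2,S3,S5}.
No further refinement is possible. Final partition (2 blocks): {S1,S7} | {S2,S3,S5}.
The equivalence class containing S5 is {S2,S3,S5}, of size 3.

3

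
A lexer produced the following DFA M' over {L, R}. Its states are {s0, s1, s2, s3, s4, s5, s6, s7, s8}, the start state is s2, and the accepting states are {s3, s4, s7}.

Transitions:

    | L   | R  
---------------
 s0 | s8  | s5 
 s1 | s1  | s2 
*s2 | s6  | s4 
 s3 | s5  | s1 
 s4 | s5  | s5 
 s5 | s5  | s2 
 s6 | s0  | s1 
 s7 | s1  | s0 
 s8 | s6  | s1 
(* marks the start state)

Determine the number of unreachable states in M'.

2

BFS from s2 reaches {s0, s1, s2, s4, s5, s6, s8}; the 2 state(s) s3, s7 are never visited.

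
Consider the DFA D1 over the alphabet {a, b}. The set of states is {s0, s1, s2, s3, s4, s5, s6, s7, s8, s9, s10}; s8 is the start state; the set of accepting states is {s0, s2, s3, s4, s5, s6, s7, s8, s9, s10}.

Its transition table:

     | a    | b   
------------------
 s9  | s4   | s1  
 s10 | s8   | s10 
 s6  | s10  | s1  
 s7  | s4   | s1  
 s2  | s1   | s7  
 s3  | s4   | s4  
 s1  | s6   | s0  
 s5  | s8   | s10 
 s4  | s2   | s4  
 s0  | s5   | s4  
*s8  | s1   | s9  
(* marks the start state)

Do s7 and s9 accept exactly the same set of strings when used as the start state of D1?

Yes

Reachable states from the start: {s0,s1,s2,s4,s5,s6,s7,s8,s9,s10}. Unreachable: {s3} — drop them.
Start with accepting vs non-accepting: {s0,s2,s4,s5,s6,s7,s8,s9,s10} | {s1}.
On input a, block {s0,s2,s4,s5,s6,s7,s8,s9,s10} splits into {s0,s4,s5,s6,s7,s9,s10} and {s2,s8}.
On input a, block {s0,s4,s5,s6,s7,s9,s10} splits into {s0,s6,s7,s9} and {s4,s5,s10}.
On input b, block {s0,s6,s7,s9} splits into {s6,s7,s9} and {s0}.
The partition is now stable with 5 blocks: {s6,s7,s9} | {s1} | {s2,s8} | {s4,s5,s10} | {s0}.
s7 and s9 lie in the same block of the stable partition, so they are equivalent — no string distinguishes them.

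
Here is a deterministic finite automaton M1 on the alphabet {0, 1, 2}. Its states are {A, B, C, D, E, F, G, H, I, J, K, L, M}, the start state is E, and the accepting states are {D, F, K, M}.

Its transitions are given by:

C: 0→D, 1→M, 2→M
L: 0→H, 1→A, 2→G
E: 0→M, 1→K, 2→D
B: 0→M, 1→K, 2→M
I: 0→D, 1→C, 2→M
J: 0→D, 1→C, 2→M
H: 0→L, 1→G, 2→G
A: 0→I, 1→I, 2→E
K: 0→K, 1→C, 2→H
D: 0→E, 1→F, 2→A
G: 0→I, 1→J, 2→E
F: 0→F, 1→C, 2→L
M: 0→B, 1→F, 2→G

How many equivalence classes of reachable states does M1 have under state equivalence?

Every state is reachable, so we keep all 13.
Initial partition by acceptance: {D,F,K,M} | {A,B,C,E,G,H,I,J,L}.
Split {D,F,K,M} by δ(·,0) → {D,M} and {F,K}.
On input 0, block {A,B,C,E,G,H,I,J,L} splits into {B,C,E,I,J} and {A,G,H,L}.
Refine {B,C,E,I,J} on symbol 1: members go to different blocks, giving {B,E} and {I,J} and {C}.
On input 0, block {A,G,H,L} splits into {A,G} and {H,L}.
Stable partition: {D,M} | {B,E} | {F,K} | {A,G} | {I,J} | {C} | {H,L} — 7 equivalence classes.

7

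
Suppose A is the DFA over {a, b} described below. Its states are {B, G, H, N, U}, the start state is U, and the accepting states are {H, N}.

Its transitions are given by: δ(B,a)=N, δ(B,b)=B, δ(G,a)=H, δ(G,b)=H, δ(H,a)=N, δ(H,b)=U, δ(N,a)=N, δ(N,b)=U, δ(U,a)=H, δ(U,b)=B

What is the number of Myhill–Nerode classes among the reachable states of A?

States {G} cannot be reached from the start state, so discard them.
P0 = {H,N} | {B,U}.
Stable partition: {H,N} | {B,U} — 2 equivalence classes.

2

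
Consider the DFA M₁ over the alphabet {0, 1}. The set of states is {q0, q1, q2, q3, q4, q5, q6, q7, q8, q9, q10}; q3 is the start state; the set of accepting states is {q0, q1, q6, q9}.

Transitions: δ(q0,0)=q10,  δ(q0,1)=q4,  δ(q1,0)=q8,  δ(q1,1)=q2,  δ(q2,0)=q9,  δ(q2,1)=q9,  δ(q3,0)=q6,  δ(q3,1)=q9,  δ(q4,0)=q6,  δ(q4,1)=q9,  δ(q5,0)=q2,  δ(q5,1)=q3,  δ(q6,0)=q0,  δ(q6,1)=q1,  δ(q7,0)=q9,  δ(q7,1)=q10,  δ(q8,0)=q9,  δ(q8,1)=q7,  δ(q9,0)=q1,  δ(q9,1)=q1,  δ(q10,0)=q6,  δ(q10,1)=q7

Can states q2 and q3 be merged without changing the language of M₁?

First remove the unreachable states {q5}; 10 states remain.
Initial partition by acceptance: {q0,q1,q6,q9} | {q2,q3,q4,q7,q8,q10}.
On input 0, block {q0,q1,q6,q9} splits into {q0,q1} and {q6,q9}.
On input 1, block {q2,q3,q4,q7,q8,q10} splits into {q2,q3,q4} and {q7,q8,q10}.
The partition is now stable with 4 blocks: {q0,q1} | {q2,q3,q4} | {q6,q9} | {q7,q8,q10}.
q2 and q3 lie in the same block of the stable partition, so they are equivalent — no string distinguishes them.

Yes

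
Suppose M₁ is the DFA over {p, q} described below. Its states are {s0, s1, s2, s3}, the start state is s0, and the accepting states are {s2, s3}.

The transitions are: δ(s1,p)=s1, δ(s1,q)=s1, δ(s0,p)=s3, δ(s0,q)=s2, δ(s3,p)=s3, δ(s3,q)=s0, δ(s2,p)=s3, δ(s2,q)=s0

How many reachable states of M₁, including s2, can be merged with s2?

Reachable states from the start: {s0,s2,s3}. Unreachable: {s1} — drop them.
P0 = {s2,s3} | {s0}.
Stable partition: {s2,s3} | {s0} — 2 equivalence classes.
The equivalence class containing s2 is {s2,s3}, of size 2.

2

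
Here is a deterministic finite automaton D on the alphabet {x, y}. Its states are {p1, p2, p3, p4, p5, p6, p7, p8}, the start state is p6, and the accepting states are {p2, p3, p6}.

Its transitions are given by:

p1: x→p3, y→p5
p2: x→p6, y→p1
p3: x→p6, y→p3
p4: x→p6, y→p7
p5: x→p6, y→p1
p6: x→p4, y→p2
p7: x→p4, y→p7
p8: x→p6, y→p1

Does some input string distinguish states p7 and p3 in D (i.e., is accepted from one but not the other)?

Reachable states from the start: {p1,p2,p3,p4,p5,p6,p7}. Unreachable: {p8} — drop them.
Start with accepting vs non-accepting: {p2,p3,p6} | {p1,p4,p5,p7}.
On input x, block {p2,p3,p6} splits into {p2,p3} and {p6}.
Split {p2,p3} by δ(·,y) → {p2} and {p3}.
On input x, block {p1,p4,p5,p7} splits into {p4,p5} and {p1} and {p7}.
Split {p4,p5} by δ(·,y) → {p4} and {p5}.
The partition is now stable with 7 blocks: {p2} | {p4} | {p6} | {p3} | {p1} | {p7} | {p5}.
p7 and p3 end up in different blocks, so they are distinguishable. For instance, the string 'ε' is accepted from only p3.

Yes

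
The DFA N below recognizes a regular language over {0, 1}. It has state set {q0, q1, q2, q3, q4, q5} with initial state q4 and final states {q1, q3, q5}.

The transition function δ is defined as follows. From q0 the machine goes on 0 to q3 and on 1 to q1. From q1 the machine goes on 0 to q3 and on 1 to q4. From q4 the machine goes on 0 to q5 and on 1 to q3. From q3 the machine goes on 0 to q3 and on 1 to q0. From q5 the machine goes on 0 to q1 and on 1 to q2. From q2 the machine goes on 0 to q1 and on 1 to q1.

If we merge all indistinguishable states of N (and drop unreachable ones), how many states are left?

Start with accepting vs non-accepting: {q1,q3,q5} | {q0,q2,q4}.
No further refinement is possible. Final partition (2 blocks): {q1,q3,q5} | {q0,q2,q4}.

2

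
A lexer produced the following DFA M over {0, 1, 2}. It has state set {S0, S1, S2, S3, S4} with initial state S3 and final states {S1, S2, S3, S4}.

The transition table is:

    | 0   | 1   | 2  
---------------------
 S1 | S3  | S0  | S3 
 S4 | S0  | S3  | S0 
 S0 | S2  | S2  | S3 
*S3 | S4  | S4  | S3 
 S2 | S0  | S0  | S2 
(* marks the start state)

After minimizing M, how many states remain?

4

States {S1} cannot be reached from the start state, so discard them.
P0 = {S2,S3,S4} | {S0}.
On input 0, block {S2,S3,S4} splits into {S2,S4} and {S3}.
Split {S2,S4} by δ(·,1) → {S2} and {S4}.
No further refinement is possible. Final partition (4 blocks): {S2} | {S0} | {S3} | {S4}.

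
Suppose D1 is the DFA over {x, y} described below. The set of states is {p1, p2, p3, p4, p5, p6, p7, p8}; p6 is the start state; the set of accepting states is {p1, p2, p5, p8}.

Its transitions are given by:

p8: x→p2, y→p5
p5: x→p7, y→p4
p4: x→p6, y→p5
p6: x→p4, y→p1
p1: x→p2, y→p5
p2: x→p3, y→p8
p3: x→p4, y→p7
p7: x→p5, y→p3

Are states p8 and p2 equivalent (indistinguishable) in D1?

All states are reachable from the start state.
P0 = {p1,p2,p5,p8} | {p3,p4,p6,p7}.
On input x, block {p1,p2,p5,p8} splits into {p1,p8} and {p2,p5}.
Split {p3,p4,p6,p7} by δ(·,x) → {p3,p4,p6} and {p7}.
Refine {p3,p4,p6} on symbol y: members go to different blocks, giving {p3} and {p4} and {p6}.
On input x, block {p2,p5} splits into {p2} and {p5}.
No further refinement is possible. Final partition (7 blocks): {p1,p8} | {p3} | {p2} | {p7} | {p4} | {p6} | {p5}.
p8 and p2 end up in different blocks, so they are distinguishable. For instance, the string 'x' is accepted from only p8.

No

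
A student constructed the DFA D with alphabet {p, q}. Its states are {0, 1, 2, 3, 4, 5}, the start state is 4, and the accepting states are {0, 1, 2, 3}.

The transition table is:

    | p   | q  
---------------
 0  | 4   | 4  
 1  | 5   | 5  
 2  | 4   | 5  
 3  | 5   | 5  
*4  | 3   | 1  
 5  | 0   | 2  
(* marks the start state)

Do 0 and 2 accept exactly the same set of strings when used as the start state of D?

All states are reachable from the start state.
Start with accepting vs non-accepting: {0,1,2,3} | {4,5}.
The partition is now stable with 2 blocks: {0,1,2,3} | {4,5}.
0 and 2 lie in the same block of the stable partition, so they are equivalent — no string distinguishes them.

Yes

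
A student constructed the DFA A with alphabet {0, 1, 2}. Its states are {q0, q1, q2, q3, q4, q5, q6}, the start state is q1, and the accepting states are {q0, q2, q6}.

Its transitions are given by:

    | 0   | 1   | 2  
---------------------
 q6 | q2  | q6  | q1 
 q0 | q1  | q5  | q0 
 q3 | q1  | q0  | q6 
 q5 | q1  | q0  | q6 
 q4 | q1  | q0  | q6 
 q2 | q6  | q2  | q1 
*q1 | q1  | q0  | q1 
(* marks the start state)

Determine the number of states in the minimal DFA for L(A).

4

Reachable states from the start: {q0,q1,q2,q5,q6}. Unreachable: {q3,q4} — drop them.
Initial partition by acceptance: {q0,q2,q6} | {q1,q5}.
On input 0, block {q0,q2,q6} splits into {q2,q6} and {q0}.
On input 2, block {q1,q5} splits into {q1} and {q5}.
The partition is now stable with 4 blocks: {q2,q6} | {q1} | {q0} | {q5}.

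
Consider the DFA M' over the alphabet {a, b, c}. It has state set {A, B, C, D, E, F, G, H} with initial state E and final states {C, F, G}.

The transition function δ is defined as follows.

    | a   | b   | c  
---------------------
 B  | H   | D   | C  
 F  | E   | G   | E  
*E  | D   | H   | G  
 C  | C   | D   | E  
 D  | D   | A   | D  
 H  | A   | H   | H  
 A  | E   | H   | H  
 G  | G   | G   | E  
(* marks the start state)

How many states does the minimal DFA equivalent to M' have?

5

First remove the unreachable states {B,C,F}; 5 states remain.
P0 = {G} | {A,D,E,H}.
Refine {A,D,E,H} on symbol c: members go to different blocks, giving {A,D,H} and {E}.
Refine {A,D,H} on symbol a: members go to different blocks, giving {D,H} and {A}.
Split {D,H} by δ(·,a) → {D} and {H}.
No further refinement is possible. Final partition (5 blocks): {G} | {D} | {E} | {A} | {H}.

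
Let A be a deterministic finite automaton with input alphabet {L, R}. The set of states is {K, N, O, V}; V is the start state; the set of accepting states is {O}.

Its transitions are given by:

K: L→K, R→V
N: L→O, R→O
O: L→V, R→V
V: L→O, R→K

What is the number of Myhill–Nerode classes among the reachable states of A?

3

Reachable states from the start: {K,O,V}. Unreachable: {N} — drop them.
P0 = {O} | {K,V}.
Split {K,V} by δ(·,L) → {V} and {K}.
Stable partition: {O} | {V} | {K} — 3 equivalence classes.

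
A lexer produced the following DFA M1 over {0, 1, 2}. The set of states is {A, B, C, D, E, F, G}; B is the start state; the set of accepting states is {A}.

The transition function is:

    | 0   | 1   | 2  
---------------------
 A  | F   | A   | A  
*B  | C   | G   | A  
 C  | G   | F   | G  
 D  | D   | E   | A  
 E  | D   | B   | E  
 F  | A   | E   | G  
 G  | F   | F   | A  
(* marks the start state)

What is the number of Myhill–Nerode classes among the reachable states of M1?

7

Initial partition by acceptance: {A} | {B,C,D,E,F,G}.
On input 0, block {B,C,D,E,F,G} splits into {B,C,D,E,G} and {F}.
Refine {B,C,D,E,G} on symbol 0: members go to different blocks, giving {B,C,D,E} and {G}.
On input 0, block {B,C,D,E} splits into {B,D,E} and {C}.
Refine {B,D,E} on symbol 0: members go to different blocks, giving {D,E} and {B}.
Refine {D,E} on symbol 1: members go to different blocks, giving {D} and {E}.
No further refinement is possible. Final partition (7 blocks): {A} | {D} | {F} | {G} | {C} | {B} | {E}.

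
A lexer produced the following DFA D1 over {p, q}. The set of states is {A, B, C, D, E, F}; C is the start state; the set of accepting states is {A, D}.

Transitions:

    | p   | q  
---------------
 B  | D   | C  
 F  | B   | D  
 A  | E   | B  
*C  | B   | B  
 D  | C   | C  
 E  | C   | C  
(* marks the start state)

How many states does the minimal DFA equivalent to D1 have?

3

First remove the unreachable states {A,E,F}; 3 states remain.
Initial partition by acceptance: {D} | {B,C}.
Split {B,C} by δ(·,p) → {B} and {C}.
No further refinement is possible. Final partition (3 blocks): {D} | {B} | {C}.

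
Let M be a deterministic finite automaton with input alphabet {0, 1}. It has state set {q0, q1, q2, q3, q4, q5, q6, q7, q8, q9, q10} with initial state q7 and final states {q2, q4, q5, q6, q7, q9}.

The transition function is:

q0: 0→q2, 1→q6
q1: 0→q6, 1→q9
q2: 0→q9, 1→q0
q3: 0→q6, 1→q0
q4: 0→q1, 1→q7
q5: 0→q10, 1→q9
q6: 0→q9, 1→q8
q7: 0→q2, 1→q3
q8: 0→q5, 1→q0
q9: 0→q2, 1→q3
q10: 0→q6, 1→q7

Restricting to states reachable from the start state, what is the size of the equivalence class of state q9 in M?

States {q1,q4} cannot be reached from the start state, so discard them.
P0 = {q2,q5,q6,q7,q9} | {q0,q3,q8,q10}.
Split {q2,q5,q6,q7,q9} by δ(·,0) → {q2,q6,q7,q9} and {q5}.
On input 0, block {q0,q3,q8,q10} splits into {q0,q3,q10} and {q8}.
Refine {q2,q6,q7,q9} on symbol 1: members go to different blocks, giving {q2,q7,q9} and {q6}.
Refine {q0,q3,q10} on symbol 0: members go to different blocks, giving {q3,q10} and {q0}.
Refine {q2,q7,q9} on symbol 1: members go to different blocks, giving {q7,q9} and {q2}.
Split {q3,q10} by δ(·,1) → {q3} and {q10}.
The partition is now stable with 8 blocks: {q7,q9} | {q3} | {q5} | {q8} | {q6} | {q0} | {q2} | {q10}.
The equivalence class containing q9 is {q7,q9}, of size 2.

2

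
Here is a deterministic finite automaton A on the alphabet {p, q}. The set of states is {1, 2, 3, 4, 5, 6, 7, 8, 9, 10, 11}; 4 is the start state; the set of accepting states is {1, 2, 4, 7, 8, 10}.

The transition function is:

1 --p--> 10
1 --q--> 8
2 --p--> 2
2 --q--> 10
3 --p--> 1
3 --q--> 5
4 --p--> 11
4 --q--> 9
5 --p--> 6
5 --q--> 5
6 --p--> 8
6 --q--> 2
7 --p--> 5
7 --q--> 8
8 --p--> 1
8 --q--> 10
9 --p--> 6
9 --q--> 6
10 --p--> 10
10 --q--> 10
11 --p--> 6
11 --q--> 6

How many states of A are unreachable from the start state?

BFS from 4 reaches {1, 2, 4, 6, 8, 9, 10, 11}; the 3 state(s) 3, 5, 7 are never visited.

3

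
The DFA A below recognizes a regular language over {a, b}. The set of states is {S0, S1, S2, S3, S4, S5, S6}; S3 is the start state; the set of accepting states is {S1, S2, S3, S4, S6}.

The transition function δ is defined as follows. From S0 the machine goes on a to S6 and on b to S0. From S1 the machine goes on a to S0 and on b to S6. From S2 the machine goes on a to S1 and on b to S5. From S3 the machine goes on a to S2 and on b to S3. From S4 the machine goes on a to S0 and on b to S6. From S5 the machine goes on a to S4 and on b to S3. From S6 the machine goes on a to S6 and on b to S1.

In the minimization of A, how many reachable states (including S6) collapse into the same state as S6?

Every state is reachable, so we keep all 7.
Initial partition by acceptance: {S1,S2,S3,S4,S6} | {S0,S5}.
Split {S1,S2,S3,S4,S6} by δ(·,a) → {S2,S3,S6} and {S1,S4}.
Refine {S2,S3,S6} on symbol a: members go to different blocks, giving {S3,S6} and {S2}.
On input a, block {S3,S6} splits into {S3} and {S6}.
On input a, block {S0,S5} splits into {S0} and {S5}.
No further refinement is possible. Final partition (6 blocks): {S3} | {S0} | {S1,S4} | {S2} | {S6} | {S5}.
State S6 belongs to the block {S6}, which has 1 states.

1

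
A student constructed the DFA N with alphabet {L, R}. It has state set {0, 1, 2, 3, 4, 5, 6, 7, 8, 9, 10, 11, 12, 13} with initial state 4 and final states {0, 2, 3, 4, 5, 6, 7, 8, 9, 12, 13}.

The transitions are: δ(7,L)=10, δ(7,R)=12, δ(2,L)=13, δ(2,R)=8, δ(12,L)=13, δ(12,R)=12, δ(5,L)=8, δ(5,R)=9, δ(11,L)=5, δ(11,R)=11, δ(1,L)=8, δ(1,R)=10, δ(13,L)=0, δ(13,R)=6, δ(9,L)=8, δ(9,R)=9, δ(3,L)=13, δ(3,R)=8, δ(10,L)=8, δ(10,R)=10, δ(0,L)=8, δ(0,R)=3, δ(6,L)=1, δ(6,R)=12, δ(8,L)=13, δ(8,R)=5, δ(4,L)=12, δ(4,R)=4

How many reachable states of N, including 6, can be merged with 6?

1

States {2,7,11} cannot be reached from the start state, so discard them.
P0 = {0,3,4,5,6,8,9,12,13} | {1,10}.
On input L, block {0,3,4,5,6,8,9,12,13} splits into {0,3,4,5,8,9,12,13} and {6}.
On input R, block {0,3,4,5,8,9,12,13} splits into {0,3,4,5,8,9,12} and {13}.
Split {0,3,4,5,8,9,12} by δ(·,L) → {0,4,5,9} and {3,8,12}.
Split {0,4,5,9} by δ(·,R) → {4,5,9} and {0}.
Split {3,8,12} by δ(·,R) → {3,12} and {8}.
Refine {4,5,9} on symbol L: members go to different blocks, giving {5,9} and {4}.
Refine {3,12} on symbol R: members go to different blocks, giving {3} and {12}.
No further refinement is possible. Final partition (9 blocks): {5,9} | {1,10} | {6} | {13} | {3} | {0} | {8} | {4} | {12}.
State 6 belongs to the block {6}, which has 1 states.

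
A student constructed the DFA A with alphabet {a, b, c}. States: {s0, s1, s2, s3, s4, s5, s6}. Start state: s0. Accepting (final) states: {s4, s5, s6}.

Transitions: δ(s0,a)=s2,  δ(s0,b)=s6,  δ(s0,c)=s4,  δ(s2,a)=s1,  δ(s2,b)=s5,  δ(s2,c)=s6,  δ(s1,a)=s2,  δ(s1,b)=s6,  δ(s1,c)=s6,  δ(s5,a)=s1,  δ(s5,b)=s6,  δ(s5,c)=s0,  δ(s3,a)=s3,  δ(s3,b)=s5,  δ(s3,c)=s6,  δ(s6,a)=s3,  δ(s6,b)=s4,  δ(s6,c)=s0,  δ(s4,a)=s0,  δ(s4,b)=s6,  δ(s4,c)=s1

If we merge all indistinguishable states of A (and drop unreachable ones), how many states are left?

All states are reachable from the start state.
P0 = {s4,s5,s6} | {s0,s1,s2,s3}.
Stable partition: {s4,s5,s6} | {s0,s1,s2,s3} — 2 equivalence classes.

2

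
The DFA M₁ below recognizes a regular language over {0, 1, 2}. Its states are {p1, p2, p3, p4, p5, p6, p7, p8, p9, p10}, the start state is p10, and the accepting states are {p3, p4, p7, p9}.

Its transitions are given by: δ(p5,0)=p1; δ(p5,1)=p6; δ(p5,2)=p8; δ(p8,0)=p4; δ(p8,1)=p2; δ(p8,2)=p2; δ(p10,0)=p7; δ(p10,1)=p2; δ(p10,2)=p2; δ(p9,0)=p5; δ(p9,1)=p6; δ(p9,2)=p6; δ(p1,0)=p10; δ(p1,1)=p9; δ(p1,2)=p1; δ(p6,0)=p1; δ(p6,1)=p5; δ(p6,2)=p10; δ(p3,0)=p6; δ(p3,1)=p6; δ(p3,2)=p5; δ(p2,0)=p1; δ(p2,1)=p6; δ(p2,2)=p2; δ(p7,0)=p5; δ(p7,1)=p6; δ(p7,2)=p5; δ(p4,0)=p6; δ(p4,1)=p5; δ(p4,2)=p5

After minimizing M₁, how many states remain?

States {p3} cannot be reached from the start state, so discard them.
P0 = {p4,p7,p9} | {p1,p2,p5,p6,p8,p10}.
On input 0, block {p1,p2,p5,p6,p8,p10} splits into {p1,p2,p5,p6} and {p8,p10}.
On input 0, block {p1,p2,p5,p6} splits into {p2,p5,p6} and {p1}.
Split {p2,p5,p6} by δ(·,2) → {p5,p6} and {p2}.
The partition is now stable with 5 blocks: {p4,p7,p9} | {p5,p6} | {p8,p10} | {p1} | {p2}.

5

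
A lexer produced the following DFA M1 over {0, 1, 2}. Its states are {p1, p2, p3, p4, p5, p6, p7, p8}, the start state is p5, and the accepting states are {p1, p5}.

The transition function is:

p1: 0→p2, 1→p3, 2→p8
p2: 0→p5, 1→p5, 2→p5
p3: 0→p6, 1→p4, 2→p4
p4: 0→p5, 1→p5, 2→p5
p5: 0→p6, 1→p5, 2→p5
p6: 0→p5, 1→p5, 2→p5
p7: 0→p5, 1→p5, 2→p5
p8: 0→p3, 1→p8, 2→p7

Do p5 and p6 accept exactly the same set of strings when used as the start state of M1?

Reachable states from the start: {p5,p6}. Unreachable: {p1,p2,p3,p4,p7,p8} — drop them.
Initial partition by acceptance: {p5} | {p6}.
No further refinement is possible. Final partition (2 blocks): {p5} | {p6}.
p5 and p6 end up in different blocks, so they are distinguishable. For instance, the string 'ε' is accepted from only p5.

No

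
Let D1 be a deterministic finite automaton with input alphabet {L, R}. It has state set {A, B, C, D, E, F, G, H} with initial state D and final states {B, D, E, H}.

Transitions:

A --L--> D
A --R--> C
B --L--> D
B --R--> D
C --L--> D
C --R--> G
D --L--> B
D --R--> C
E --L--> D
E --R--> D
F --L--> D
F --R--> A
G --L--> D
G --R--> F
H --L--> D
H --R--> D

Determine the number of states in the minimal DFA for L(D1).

3

States {E,H} cannot be reached from the start state, so discard them.
Initial partition by acceptance: {B,D} | {A,C,F,G}.
Split {B,D} by δ(·,R) → {B} and {D}.
The partition is now stable with 3 blocks: {B} | {A,C,F,G} | {D}.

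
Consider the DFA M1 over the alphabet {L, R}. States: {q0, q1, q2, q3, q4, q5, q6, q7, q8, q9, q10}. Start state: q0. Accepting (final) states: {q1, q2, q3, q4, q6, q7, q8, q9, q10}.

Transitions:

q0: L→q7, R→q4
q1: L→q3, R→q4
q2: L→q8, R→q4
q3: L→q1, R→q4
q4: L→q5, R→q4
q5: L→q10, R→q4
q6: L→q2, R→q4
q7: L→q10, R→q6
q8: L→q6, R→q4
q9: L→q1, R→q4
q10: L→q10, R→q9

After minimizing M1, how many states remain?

4

Every state is reachable, so we keep all 11.
P0 = {q1,q2,q3,q4,q6,q7,q8,q9,q10} | {q0,q5}.
On input L, block {q1,q2,q3,q4,q6,q7,q8,q9,q10} splits into {q1,q2,q3,q6,q7,q8,q9,q10} and {q4}.
Refine {q1,q2,q3,q6,q7,q8,q9,q10} on symbol R: members go to different blocks, giving {q1,q2,q3,q6,q8,q9} and {q7,q10}.
The partition is now stable with 4 blocks: {q1,q2,q3,q6,q8,q9} | {q0,q5} | {q4} | {q7,q10}.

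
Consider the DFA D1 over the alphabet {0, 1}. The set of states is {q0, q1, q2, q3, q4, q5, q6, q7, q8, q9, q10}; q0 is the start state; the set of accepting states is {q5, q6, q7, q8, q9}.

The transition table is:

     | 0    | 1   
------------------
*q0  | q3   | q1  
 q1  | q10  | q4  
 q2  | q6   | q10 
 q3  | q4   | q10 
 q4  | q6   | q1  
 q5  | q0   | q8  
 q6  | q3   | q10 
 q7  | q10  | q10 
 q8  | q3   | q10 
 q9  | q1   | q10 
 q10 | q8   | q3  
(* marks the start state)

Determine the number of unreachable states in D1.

4

No path from q0 leads to q2, q5, q7, q9; the other 7 states are all reachable.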